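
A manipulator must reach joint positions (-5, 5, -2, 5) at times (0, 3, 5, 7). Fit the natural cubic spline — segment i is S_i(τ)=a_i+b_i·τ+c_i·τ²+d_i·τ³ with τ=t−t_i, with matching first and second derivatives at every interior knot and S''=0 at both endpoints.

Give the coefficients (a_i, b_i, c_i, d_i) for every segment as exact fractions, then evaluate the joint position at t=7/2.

Δ: Δ0=10/3, Δ1=-7/2, Δ2=7/2
row 1: diag=10, rhs=-41; c'=1/5, d'=-41/10
row 2: denom=8−2·1/5=38/5; d'=(42−2·-41/10)/(38/5)=251/38
back: M2=251/38
back: M1=-41/10−1/5·251/38=-103/19
M: M0=0, M1=-103/19, M2=251/38, M3=0
seg 0: a=-5, c=M0/2=0, d=(M1−M0)/(6·3)=-103/342, b=Δ0−h0·(2M0+M1)/6=689/114
seg 1: a=5, c=M1/2=-103/38, d=(M2−M1)/(6·2)=457/456, b=Δ1−h1·(2M1+M2)/6=-119/57
seg 2: a=-2, c=M2/2=251/76, d=(M3−M2)/(6·2)=-251/456, b=Δ2−h2·(2M2+M3)/6=-103/114
t_q=7/2 → seg 1, τ=1/2; S=5+-119/57·τ+-103/38·τ²+457/456·τ³=4139/1216

  seg 0: a=-5 b=689/114 c=0 d=-103/342
  seg 1: a=5 b=-119/57 c=-103/38 d=457/456
  seg 2: a=-2 b=-103/114 c=251/76 d=-251/456
S(7/2) = 4139/1216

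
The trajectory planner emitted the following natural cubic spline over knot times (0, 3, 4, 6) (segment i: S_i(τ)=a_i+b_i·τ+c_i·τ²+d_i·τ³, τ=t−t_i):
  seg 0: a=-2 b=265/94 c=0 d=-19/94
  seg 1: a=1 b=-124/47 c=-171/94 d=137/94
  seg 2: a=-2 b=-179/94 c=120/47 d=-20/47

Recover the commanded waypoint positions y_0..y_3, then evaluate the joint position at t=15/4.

y_0=-2 y_1=1 y_2=-2 y_3=1
S(15/4) = -8345/6016

y_0 = S_0(0) = a_0 = -2
y_1 = S_1(0) = a_1 = 1
y_2 = S_2(0) = a_2 = -2
y_3 = S_2(2) = 1
t_q=15/4 is in segment 1 (τ=3/4); S_1(τ)=-8345/6016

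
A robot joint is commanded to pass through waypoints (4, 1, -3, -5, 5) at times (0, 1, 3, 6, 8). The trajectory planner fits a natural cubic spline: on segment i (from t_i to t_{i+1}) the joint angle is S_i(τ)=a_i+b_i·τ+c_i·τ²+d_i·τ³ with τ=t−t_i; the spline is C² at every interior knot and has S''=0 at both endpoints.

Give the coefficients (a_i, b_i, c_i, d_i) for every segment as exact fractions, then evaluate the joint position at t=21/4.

Δ: Δ0=-3, Δ1=-2, Δ2=-2/3, Δ3=5
row 1: diag=6, rhs=6; c'=1/3, d'=1
row 2: denom=10−2·1/3=28/3; d'=(8−2·1)/(28/3)=9/14
row 3: denom=10−3·9/28=253/28; d'=(34−3·9/14)/(253/28)=898/253
back: M3=898/253
back: M2=9/14−9/28·898/253=-126/253
back: M1=1−1/3·-126/253=295/253
M: M0=0, M1=295/253, M2=-126/253, M3=898/253, M4=0
seg 0: a=4, c=M0/2=0, d=(M1−M0)/(6·1)=295/1518, b=Δ0−h0·(2M0+M1)/6=-4849/1518
seg 1: a=1, c=M1/2=295/506, d=(M2−M1)/(6·2)=-421/3036, b=Δ1−h1·(2M1+M2)/6=-1982/759
seg 2: a=-3, c=M2/2=-63/253, d=(M3−M2)/(6·3)=512/2277, b=Δ2−h2·(2M2+M3)/6=-1475/759
seg 3: a=-5, c=M3/2=449/253, d=(M4−M3)/(6·2)=-449/1518, b=Δ3−h3·(2M3+M4)/6=1999/759
t_q=21/4 → seg 2, τ=9/4; S=-3+-1475/759·τ+-63/253·τ²+512/2277·τ³=-24579/4048

  seg 0: a=4 b=-4849/1518 c=0 d=295/1518
  seg 1: a=1 b=-1982/759 c=295/506 d=-421/3036
  seg 2: a=-3 b=-1475/759 c=-63/253 d=512/2277
  seg 3: a=-5 b=1999/759 c=449/253 d=-449/1518
S(21/4) = -24579/4048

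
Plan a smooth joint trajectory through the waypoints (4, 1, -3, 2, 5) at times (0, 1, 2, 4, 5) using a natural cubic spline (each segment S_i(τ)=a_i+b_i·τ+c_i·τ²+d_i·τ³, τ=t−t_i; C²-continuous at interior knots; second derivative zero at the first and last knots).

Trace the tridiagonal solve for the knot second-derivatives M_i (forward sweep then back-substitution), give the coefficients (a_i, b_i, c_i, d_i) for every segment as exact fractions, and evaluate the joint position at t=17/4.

  seg 0: a=4 b=-148/61 c=0 d=-35/61
  seg 1: a=1 b=-253/61 c=-105/61 d=114/61
  seg 2: a=-3 b=-121/61 c=237/61 d=-401/488
  seg 3: a=2 b=451/122 c=-255/244 d=85/244
S(17/4) = 44729/15616

Δ: Δ0=-3, Δ1=-4, Δ2=5/2, Δ3=3
row 1: diag=4, rhs=-6; c'=1/4, d'=-3/2
row 2: denom=6−1·1/4=23/4; d'=(39−1·-3/2)/(23/4)=162/23
row 3: denom=6−2·8/23=122/23; d'=(3−2·162/23)/(122/23)=-255/122
back: M3=-255/122
back: M2=162/23−8/23·-255/122=474/61
back: M1=-3/2−1/4·474/61=-210/61
M: M0=0, M1=-210/61, M2=474/61, M3=-255/122, M4=0
seg 0: a=4, c=M0/2=0, d=(M1−M0)/(6·1)=-35/61, b=Δ0−h0·(2M0+M1)/6=-148/61
seg 1: a=1, c=M1/2=-105/61, d=(M2−M1)/(6·1)=114/61, b=Δ1−h1·(2M1+M2)/6=-253/61
seg 2: a=-3, c=M2/2=237/61, d=(M3−M2)/(6·2)=-401/488, b=Δ2−h2·(2M2+M3)/6=-121/61
seg 3: a=2, c=M3/2=-255/244, d=(M4−M3)/(6·1)=85/244, b=Δ3−h3·(2M3+M4)/6=451/122
t_q=17/4 → seg 3, τ=1/4; S=2+451/122·τ+-255/244·τ²+85/244·τ³=44729/15616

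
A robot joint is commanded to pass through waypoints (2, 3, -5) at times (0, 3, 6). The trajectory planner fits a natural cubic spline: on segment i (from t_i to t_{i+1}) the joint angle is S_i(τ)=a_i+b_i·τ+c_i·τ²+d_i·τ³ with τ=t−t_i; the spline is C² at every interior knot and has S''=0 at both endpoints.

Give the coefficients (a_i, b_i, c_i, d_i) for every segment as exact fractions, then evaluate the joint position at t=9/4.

Δ: Δ0=1/3, Δ1=-8/3
row 1: diag=12, rhs=-18; c'=1/4, d'=-3/2
back: M1=-3/2
M: M0=0, M1=-3/2, M2=0
seg 0: a=2, c=M0/2=0, d=(M1−M0)/(6·3)=-1/12, b=Δ0−h0·(2M0+M1)/6=13/12
seg 1: a=3, c=M1/2=-3/4, d=(M2−M1)/(6·3)=1/12, b=Δ1−h1·(2M1+M2)/6=-7/6
t_q=9/4 → seg 0, τ=9/4; S=2+13/12·τ+0·τ²+-1/12·τ³=893/256

  seg 0: a=2 b=13/12 c=0 d=-1/12
  seg 1: a=3 b=-7/6 c=-3/4 d=1/12
S(9/4) = 893/256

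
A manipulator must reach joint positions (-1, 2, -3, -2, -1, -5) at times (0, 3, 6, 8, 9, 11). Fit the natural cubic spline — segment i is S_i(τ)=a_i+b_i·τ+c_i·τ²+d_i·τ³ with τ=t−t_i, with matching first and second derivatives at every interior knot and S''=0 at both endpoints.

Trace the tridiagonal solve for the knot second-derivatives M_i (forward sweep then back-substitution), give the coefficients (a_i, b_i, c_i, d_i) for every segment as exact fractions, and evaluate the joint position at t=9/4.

Δ: Δ0=1, Δ1=-5/3, Δ2=1/2, Δ3=1, Δ4=-2
row 1: diag=12, rhs=-16; c'=1/4, d'=-4/3
row 2: denom=10−3·1/4=37/4; d'=(13−3·-4/3)/(37/4)=68/37
row 3: denom=6−2·8/37=206/37; d'=(3−2·68/37)/(206/37)=-25/206
row 4: denom=6−1·37/206=1199/206; d'=(-18−1·-25/206)/(1199/206)=-3683/1199
back: M4=-3683/1199
back: M3=-25/206−37/206·-3683/1199=516/1199
back: M2=68/37−8/37·516/1199=2092/1199
back: M1=-4/3−1/4·2092/1199=-6365/3597
M: M0=0, M1=-6365/3597, M2=2092/1199, M3=516/1199, M4=-3683/1199, M5=0
seg 0: a=-1, c=M0/2=0, d=(M1−M0)/(6·3)=-6365/64746, b=Δ0−h0·(2M0+M1)/6=13559/7194
seg 1: a=2, c=M1/2=-6365/7194, d=(M2−M1)/(6·3)=12641/64746, b=Δ1−h1·(2M1+M2)/6=-2768/3597
seg 2: a=-3, c=M2/2=1046/1199, d=(M3−M2)/(6·2)=-394/3597, b=Δ2−h2·(2M2+M3)/6=-5803/7194
seg 3: a=-2, c=M3/2=258/1199, d=(M4−M3)/(6·1)=-4199/7194, b=Δ3−h3·(2M3+M4)/6=895/654
seg 4: a=-1, c=M4/2=-3683/2398, d=(M5−M4)/(6·2)=3683/14388, b=Δ4−h4·(2M4+M5)/6=172/3597
t_q=9/4 → seg 0, τ=9/4; S=-1+13559/7194·τ+0·τ²+-6365/64746·τ³=325505/153472

  seg 0: a=-1 b=13559/7194 c=0 d=-6365/64746
  seg 1: a=2 b=-2768/3597 c=-6365/7194 d=12641/64746
  seg 2: a=-3 b=-5803/7194 c=1046/1199 d=-394/3597
  seg 3: a=-2 b=895/654 c=258/1199 d=-4199/7194
  seg 4: a=-1 b=172/3597 c=-3683/2398 d=3683/14388
S(9/4) = 325505/153472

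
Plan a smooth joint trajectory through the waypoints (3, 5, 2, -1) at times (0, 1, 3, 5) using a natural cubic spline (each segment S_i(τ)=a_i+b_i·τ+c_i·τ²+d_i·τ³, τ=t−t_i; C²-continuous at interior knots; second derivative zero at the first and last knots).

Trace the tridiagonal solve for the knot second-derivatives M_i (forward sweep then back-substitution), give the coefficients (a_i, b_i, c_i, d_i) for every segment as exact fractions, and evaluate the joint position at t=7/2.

Δ: Δ0=2, Δ1=-3/2, Δ2=-3/2
row 1: diag=6, rhs=-21; c'=1/3, d'=-7/2
row 2: denom=8−2·1/3=22/3; d'=(0−2·-7/2)/(22/3)=21/22
back: M2=21/22
back: M1=-7/2−1/3·21/22=-42/11
M: M0=0, M1=-42/11, M2=21/22, M3=0
seg 0: a=3, c=M0/2=0, d=(M1−M0)/(6·1)=-7/11, b=Δ0−h0·(2M0+M1)/6=29/11
seg 1: a=5, c=M1/2=-21/11, d=(M2−M1)/(6·2)=35/88, b=Δ1−h1·(2M1+M2)/6=8/11
seg 2: a=2, c=M2/2=21/44, d=(M3−M2)/(6·2)=-7/88, b=Δ2−h2·(2M2+M3)/6=-47/22
t_q=7/2 → seg 2, τ=1/2; S=2+-47/22·τ+21/44·τ²+-7/88·τ³=733/704

  seg 0: a=3 b=29/11 c=0 d=-7/11
  seg 1: a=5 b=8/11 c=-21/11 d=35/88
  seg 2: a=2 b=-47/22 c=21/44 d=-7/88
S(7/2) = 733/704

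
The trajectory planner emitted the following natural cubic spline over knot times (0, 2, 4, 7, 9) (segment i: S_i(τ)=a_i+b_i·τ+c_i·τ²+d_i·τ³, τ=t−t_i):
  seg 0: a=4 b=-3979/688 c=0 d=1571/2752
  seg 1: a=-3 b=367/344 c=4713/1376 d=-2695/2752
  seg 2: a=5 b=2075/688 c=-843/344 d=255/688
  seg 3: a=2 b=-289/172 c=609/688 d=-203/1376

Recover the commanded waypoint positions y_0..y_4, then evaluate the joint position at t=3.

y_0=4 y_1=-3 y_2=5 y_3=2 y_4=1
S(3) = 1411/2752

y_0 = S_0(0) = a_0 = 4
y_1 = S_1(0) = a_1 = -3
y_2 = S_2(0) = a_2 = 5
y_3 = S_3(0) = a_3 = 2
y_4 = S_3(2) = 1
t_q=3 is in segment 1 (τ=1); S_1(τ)=1411/2752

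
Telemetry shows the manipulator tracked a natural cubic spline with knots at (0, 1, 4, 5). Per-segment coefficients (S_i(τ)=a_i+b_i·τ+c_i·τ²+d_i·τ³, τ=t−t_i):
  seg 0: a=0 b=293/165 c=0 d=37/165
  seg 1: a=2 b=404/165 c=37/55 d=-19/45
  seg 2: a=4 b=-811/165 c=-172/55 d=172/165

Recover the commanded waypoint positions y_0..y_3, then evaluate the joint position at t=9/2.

y_0=0 y_1=2 y_2=4 y_3=-3
S(9/2) = 49/55

y_0 = S_0(0) = a_0 = 0
y_1 = S_1(0) = a_1 = 2
y_2 = S_2(0) = a_2 = 4
y_3 = S_2(1) = -3
t_q=9/2 is in segment 2 (τ=1/2); S_2(τ)=49/55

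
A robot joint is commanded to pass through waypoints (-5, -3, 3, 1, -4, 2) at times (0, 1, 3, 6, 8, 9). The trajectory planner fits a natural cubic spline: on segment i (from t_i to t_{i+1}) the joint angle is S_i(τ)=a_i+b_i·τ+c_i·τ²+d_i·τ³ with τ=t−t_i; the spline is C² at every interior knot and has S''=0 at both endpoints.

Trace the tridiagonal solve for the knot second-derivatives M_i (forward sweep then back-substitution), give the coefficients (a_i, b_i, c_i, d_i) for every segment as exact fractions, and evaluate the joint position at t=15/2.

Δ: Δ0=2, Δ1=3, Δ2=-2/3, Δ3=-5/2, Δ4=6
row 1: diag=6, rhs=6; c'=1/3, d'=1
row 2: denom=10−2·1/3=28/3; d'=(-22−2·1)/(28/3)=-18/7
row 3: denom=10−3·9/28=253/28; d'=(-11−3·-18/7)/(253/28)=-4/11
row 4: denom=6−2·56/253=1406/253; d'=(51−2·-4/11)/(1406/253)=13087/1406
back: M4=13087/1406
back: M3=-4/11−56/253·13087/1406=-1704/703
back: M2=-18/7−9/28·-1704/703=-1260/703
back: M1=1−1/3·-1260/703=1123/703
M: M0=0, M1=1123/703, M2=-1260/703, M3=-1704/703, M4=13087/1406, M5=0
seg 0: a=-5, c=M0/2=0, d=(M1−M0)/(6·1)=1123/4218, b=Δ0−h0·(2M0+M1)/6=7313/4218
seg 1: a=-3, c=M1/2=1123/1406, d=(M2−M1)/(6·2)=-2383/8436, b=Δ1−h1·(2M1+M2)/6=5341/2109
seg 2: a=3, c=M2/2=-630/703, d=(M3−M2)/(6·3)=-2/57, b=Δ2−h2·(2M2+M3)/6=4930/2109
seg 3: a=1, c=M3/2=-852/703, d=(M4−M3)/(6·2)=16495/16872, b=Δ3−h3·(2M3+M4)/6=-8408/2109
seg 4: a=-4, c=M4/2=13087/2812, d=(M5−M4)/(6·1)=-13087/8436, b=Δ4−h4·(2M4+M5)/6=12221/4218
t_q=15/2 → seg 3, τ=3/2; S=1+-8408/2109·τ+-852/703·τ²+16495/16872·τ³=-198297/44992

  seg 0: a=-5 b=7313/4218 c=0 d=1123/4218
  seg 1: a=-3 b=5341/2109 c=1123/1406 d=-2383/8436
  seg 2: a=3 b=4930/2109 c=-630/703 d=-2/57
  seg 3: a=1 b=-8408/2109 c=-852/703 d=16495/16872
  seg 4: a=-4 b=12221/4218 c=13087/2812 d=-13087/8436
S(15/2) = -198297/44992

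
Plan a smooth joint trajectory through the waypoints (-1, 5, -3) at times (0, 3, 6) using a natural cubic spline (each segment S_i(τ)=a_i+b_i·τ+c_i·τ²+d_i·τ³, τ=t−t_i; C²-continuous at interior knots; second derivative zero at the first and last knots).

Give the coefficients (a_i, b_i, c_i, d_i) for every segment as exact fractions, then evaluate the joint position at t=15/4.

  seg 0: a=-1 b=19/6 c=0 d=-7/54
  seg 1: a=5 b=-1/3 c=-7/6 d=7/54
S(15/4) = 531/128

Δ: Δ0=2, Δ1=-8/3
row 1: diag=12, rhs=-28; c'=1/4, d'=-7/3
back: M1=-7/3
M: M0=0, M1=-7/3, M2=0
seg 0: a=-1, c=M0/2=0, d=(M1−M0)/(6·3)=-7/54, b=Δ0−h0·(2M0+M1)/6=19/6
seg 1: a=5, c=M1/2=-7/6, d=(M2−M1)/(6·3)=7/54, b=Δ1−h1·(2M1+M2)/6=-1/3
t_q=15/4 → seg 1, τ=3/4; S=5+-1/3·τ+-7/6·τ²+7/54·τ³=531/128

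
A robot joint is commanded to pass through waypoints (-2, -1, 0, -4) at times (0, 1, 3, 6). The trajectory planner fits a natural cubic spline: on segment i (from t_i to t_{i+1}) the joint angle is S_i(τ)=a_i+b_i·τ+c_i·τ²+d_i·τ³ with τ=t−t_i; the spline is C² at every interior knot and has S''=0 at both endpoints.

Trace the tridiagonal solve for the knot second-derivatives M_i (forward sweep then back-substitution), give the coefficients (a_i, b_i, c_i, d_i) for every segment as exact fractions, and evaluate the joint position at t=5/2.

Δ: Δ0=1, Δ1=1/2, Δ2=-4/3
row 1: diag=6, rhs=-3; c'=1/3, d'=-1/2
row 2: denom=10−2·1/3=28/3; d'=(-11−2·-1/2)/(28/3)=-15/14
back: M2=-15/14
back: M1=-1/2−1/3·-15/14=-1/7
M: M0=0, M1=-1/7, M2=-15/14, M3=0
seg 0: a=-2, c=M0/2=0, d=(M1−M0)/(6·1)=-1/42, b=Δ0−h0·(2M0+M1)/6=43/42
seg 1: a=-1, c=M1/2=-1/14, d=(M2−M1)/(6·2)=-13/168, b=Δ1−h1·(2M1+M2)/6=20/21
seg 2: a=0, c=M2/2=-15/28, d=(M3−M2)/(6·3)=5/84, b=Δ2−h2·(2M2+M3)/6=-11/42
t_q=5/2 → seg 1, τ=3/2; S=-1+20/21·τ+-1/14·τ²+-13/168·τ³=3/448

  seg 0: a=-2 b=43/42 c=0 d=-1/42
  seg 1: a=-1 b=20/21 c=-1/14 d=-13/168
  seg 2: a=0 b=-11/42 c=-15/28 d=5/84
S(5/2) = 3/448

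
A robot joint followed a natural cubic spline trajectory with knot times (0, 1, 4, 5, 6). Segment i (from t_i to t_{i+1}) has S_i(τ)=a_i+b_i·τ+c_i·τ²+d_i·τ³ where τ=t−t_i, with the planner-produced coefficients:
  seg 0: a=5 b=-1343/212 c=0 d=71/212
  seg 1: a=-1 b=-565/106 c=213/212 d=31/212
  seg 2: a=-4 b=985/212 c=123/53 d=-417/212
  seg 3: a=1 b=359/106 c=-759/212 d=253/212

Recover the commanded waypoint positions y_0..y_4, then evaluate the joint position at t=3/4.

y_0=5 y_1=-1 y_2=-4 y_3=1 y_4=2
S(3/4) = 5293/13568

y_0 = S_0(0) = a_0 = 5
y_1 = S_1(0) = a_1 = -1
y_2 = S_2(0) = a_2 = -4
y_3 = S_3(0) = a_3 = 1
y_4 = S_3(1) = 2
t_q=3/4 is in segment 0 (τ=3/4); S_0(τ)=5293/13568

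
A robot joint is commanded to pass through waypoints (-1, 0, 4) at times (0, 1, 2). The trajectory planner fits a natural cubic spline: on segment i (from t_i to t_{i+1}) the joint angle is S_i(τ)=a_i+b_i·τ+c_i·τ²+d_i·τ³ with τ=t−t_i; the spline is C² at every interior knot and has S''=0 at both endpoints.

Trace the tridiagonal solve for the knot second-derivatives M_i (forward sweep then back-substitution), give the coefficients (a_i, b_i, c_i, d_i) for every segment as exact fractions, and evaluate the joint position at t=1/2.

  seg 0: a=-1 b=1/4 c=0 d=3/4
  seg 1: a=0 b=5/2 c=9/4 d=-3/4
S(1/2) = -25/32

Δ: Δ0=1, Δ1=4
row 1: diag=4, rhs=18; c'=1/4, d'=9/2
back: M1=9/2
M: M0=0, M1=9/2, M2=0
seg 0: a=-1, c=M0/2=0, d=(M1−M0)/(6·1)=3/4, b=Δ0−h0·(2M0+M1)/6=1/4
seg 1: a=0, c=M1/2=9/4, d=(M2−M1)/(6·1)=-3/4, b=Δ1−h1·(2M1+M2)/6=5/2
t_q=1/2 → seg 0, τ=1/2; S=-1+1/4·τ+0·τ²+3/4·τ³=-25/32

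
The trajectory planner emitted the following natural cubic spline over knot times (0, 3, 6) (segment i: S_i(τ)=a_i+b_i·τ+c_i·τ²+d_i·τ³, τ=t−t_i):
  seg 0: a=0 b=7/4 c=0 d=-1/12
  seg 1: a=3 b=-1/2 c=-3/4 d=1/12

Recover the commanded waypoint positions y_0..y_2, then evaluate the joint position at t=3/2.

y_0=0 y_1=3 y_2=-3
S(3/2) = 75/32

y_0 = S_0(0) = a_0 = 0
y_1 = S_1(0) = a_1 = 3
y_2 = S_1(3) = -3
t_q=3/2 is in segment 0 (τ=3/2); S_0(τ)=75/32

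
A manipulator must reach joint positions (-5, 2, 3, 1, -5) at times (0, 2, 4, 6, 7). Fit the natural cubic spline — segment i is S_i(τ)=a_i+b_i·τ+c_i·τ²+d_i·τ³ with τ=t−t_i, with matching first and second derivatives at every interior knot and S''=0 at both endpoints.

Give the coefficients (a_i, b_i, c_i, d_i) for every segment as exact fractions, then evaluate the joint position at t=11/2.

  seg 0: a=-5 b=177/41 c=0 d=-67/328
  seg 1: a=2 b=153/82 c=-201/164 d=89/328
  seg 2: a=3 b=9/41 c=33/82 d=-83/164
  seg 3: a=1 b=-174/41 c=-108/41 d=36/41
S(11/2) = 3315/1312

Δ: Δ0=7/2, Δ1=1/2, Δ2=-1, Δ3=-6
row 1: diag=8, rhs=-18; c'=1/4, d'=-9/4
row 2: denom=8−2·1/4=15/2; d'=(-9−2·-9/4)/(15/2)=-3/5
row 3: denom=6−2·4/15=82/15; d'=(-30−2·-3/5)/(82/15)=-216/41
back: M3=-216/41
back: M2=-3/5−4/15·-216/41=33/41
back: M1=-9/4−1/4·33/41=-201/82
M: M0=0, M1=-201/82, M2=33/41, M3=-216/41, M4=0
seg 0: a=-5, c=M0/2=0, d=(M1−M0)/(6·2)=-67/328, b=Δ0−h0·(2M0+M1)/6=177/41
seg 1: a=2, c=M1/2=-201/164, d=(M2−M1)/(6·2)=89/328, b=Δ1−h1·(2M1+M2)/6=153/82
seg 2: a=3, c=M2/2=33/82, d=(M3−M2)/(6·2)=-83/164, b=Δ2−h2·(2M2+M3)/6=9/41
seg 3: a=1, c=M3/2=-108/41, d=(M4−M3)/(6·1)=36/41, b=Δ3−h3·(2M3+M4)/6=-174/41
t_q=11/2 → seg 2, τ=3/2; S=3+9/41·τ+33/82·τ²+-83/164·τ³=3315/1312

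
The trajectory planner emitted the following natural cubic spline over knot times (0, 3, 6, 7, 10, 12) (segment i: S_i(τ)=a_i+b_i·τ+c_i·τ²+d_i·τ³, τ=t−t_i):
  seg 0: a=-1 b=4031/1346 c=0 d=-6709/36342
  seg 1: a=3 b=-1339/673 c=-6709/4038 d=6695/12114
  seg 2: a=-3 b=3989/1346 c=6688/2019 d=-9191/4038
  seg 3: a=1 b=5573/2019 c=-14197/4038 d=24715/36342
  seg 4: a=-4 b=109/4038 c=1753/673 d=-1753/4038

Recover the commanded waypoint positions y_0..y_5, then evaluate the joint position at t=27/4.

y_0 = S_0(0) = a_0 = -1
y_1 = S_1(0) = a_1 = 3
y_2 = S_2(0) = a_2 = -3
y_3 = S_3(0) = a_3 = 1
y_4 = S_4(0) = a_4 = -4
y_5 = S_4(2) = 3
t_q=27/4 is in segment 2 (τ=3/4); S_2(τ)=10833/86144

y_0=-1 y_1=3 y_2=-3 y_3=1 y_4=-4 y_5=3
S(27/4) = 10833/86144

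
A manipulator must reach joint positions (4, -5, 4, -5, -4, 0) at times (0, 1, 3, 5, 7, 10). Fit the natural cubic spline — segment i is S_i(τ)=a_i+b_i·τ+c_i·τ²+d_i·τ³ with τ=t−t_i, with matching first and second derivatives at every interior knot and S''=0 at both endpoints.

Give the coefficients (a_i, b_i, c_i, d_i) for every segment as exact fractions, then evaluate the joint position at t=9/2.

Δ: Δ0=-9, Δ1=9/2, Δ2=-9/2, Δ3=1/2, Δ4=4/3
row 1: diag=6, rhs=81; c'=1/3, d'=27/2
row 2: denom=8−2·1/3=22/3; d'=(-54−2·27/2)/(22/3)=-243/22
row 3: denom=8−2·3/11=82/11; d'=(30−2·-243/22)/(82/11)=573/82
row 4: denom=10−2·11/41=388/41; d'=(5−2·573/82)/(388/41)=-92/97
back: M4=-92/97
back: M3=573/82−11/41·-92/97=1405/194
back: M2=-243/22−3/11·1405/194=-1263/97
back: M1=27/2−1/3·-1263/97=3461/194
M: M0=0, M1=3461/194, M2=-1263/97, M3=1405/194, M4=-92/97, M5=0
seg 0: a=4, c=M0/2=0, d=(M1−M0)/(6·1)=3461/1164, b=Δ0−h0·(2M0+M1)/6=-13937/1164
seg 1: a=-5, c=M1/2=3461/388, d=(M2−M1)/(6·2)=-5987/2328, b=Δ1−h1·(2M1+M2)/6=-1777/582
seg 2: a=4, c=M2/2=-1263/194, d=(M3−M2)/(6·2)=3931/2328, b=Δ2−h2·(2M2+M3)/6=514/291
seg 3: a=-5, c=M3/2=1405/388, d=(M4−M3)/(6·2)=-1589/2328, b=Δ3−h3·(2M3+M4)/6=-2335/582
seg 4: a=-4, c=M4/2=-46/97, d=(M5−M4)/(6·3)=46/873, b=Δ4−h4·(2M4+M5)/6=664/291
t_q=9/2 → seg 2, τ=3/2; S=4+514/291·τ+-1263/194·τ²+3931/2328·τ³=-14277/6208

  seg 0: a=4 b=-13937/1164 c=0 d=3461/1164
  seg 1: a=-5 b=-1777/582 c=3461/388 d=-5987/2328
  seg 2: a=4 b=514/291 c=-1263/194 d=3931/2328
  seg 3: a=-5 b=-2335/582 c=1405/388 d=-1589/2328
  seg 4: a=-4 b=664/291 c=-46/97 d=46/873
S(9/2) = -14277/6208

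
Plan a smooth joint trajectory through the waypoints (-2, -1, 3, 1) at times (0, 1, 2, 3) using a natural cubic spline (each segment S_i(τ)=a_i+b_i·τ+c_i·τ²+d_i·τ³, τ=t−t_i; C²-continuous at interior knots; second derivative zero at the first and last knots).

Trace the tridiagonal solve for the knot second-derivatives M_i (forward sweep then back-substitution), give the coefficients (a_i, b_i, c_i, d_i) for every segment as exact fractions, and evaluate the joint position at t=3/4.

  seg 0: a=-2 b=-1/5 c=0 d=6/5
  seg 1: a=-1 b=17/5 c=18/5 d=-3
  seg 2: a=3 b=8/5 c=-27/5 d=9/5
S(3/4) = -263/160

Δ: Δ0=1, Δ1=4, Δ2=-2
row 1: diag=4, rhs=18; c'=1/4, d'=9/2
row 2: denom=4−1·1/4=15/4; d'=(-36−1·9/2)/(15/4)=-54/5
back: M2=-54/5
back: M1=9/2−1/4·-54/5=36/5
M: M0=0, M1=36/5, M2=-54/5, M3=0
seg 0: a=-2, c=M0/2=0, d=(M1−M0)/(6·1)=6/5, b=Δ0−h0·(2M0+M1)/6=-1/5
seg 1: a=-1, c=M1/2=18/5, d=(M2−M1)/(6·1)=-3, b=Δ1−h1·(2M1+M2)/6=17/5
seg 2: a=3, c=M2/2=-27/5, d=(M3−M2)/(6·1)=9/5, b=Δ2−h2·(2M2+M3)/6=8/5
t_q=3/4 → seg 0, τ=3/4; S=-2+-1/5·τ+0·τ²+6/5·τ³=-263/160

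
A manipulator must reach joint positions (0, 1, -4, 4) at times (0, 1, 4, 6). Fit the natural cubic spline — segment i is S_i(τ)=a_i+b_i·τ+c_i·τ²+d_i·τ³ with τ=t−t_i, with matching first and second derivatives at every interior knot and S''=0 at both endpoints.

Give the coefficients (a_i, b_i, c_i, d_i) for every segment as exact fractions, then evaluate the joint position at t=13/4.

  seg 0: a=0 b=344/213 c=0 d=-131/213
  seg 1: a=1 b=-49/213 c=-131/71 d=97/213
  seg 2: a=-4 b=212/213 c=160/71 d=-80/213
S(13/4) = -16681/4544

Δ: Δ0=1, Δ1=-5/3, Δ2=4
row 1: diag=8, rhs=-16; c'=3/8, d'=-2
row 2: denom=10−3·3/8=71/8; d'=(34−3·-2)/(71/8)=320/71
back: M2=320/71
back: M1=-2−3/8·320/71=-262/71
M: M0=0, M1=-262/71, M2=320/71, M3=0
seg 0: a=0, c=M0/2=0, d=(M1−M0)/(6·1)=-131/213, b=Δ0−h0·(2M0+M1)/6=344/213
seg 1: a=1, c=M1/2=-131/71, d=(M2−M1)/(6·3)=97/213, b=Δ1−h1·(2M1+M2)/6=-49/213
seg 2: a=-4, c=M2/2=160/71, d=(M3−M2)/(6·2)=-80/213, b=Δ2−h2·(2M2+M3)/6=212/213
t_q=13/4 → seg 1, τ=9/4; S=1+-49/213·τ+-131/71·τ²+97/213·τ³=-16681/4544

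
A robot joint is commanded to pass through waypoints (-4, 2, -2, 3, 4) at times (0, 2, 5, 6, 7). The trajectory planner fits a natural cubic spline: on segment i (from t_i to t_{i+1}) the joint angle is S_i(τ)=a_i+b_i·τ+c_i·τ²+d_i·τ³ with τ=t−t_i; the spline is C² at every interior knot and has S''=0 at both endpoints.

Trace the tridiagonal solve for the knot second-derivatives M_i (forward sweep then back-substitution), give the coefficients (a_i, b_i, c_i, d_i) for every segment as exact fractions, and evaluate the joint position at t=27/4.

  seg 0: a=-4 b=1900/411 c=0 d=-667/1644
  seg 1: a=2 b=-101/411 c=-667/274 d=1703/2466
  seg 2: a=-2 b=3119/822 c=518/137 d=-2117/822
  seg 3: a=3 b=1492/411 c=-1081/274 d=1081/822
S(27/4) = 71165/17536

Δ: Δ0=3, Δ1=-4/3, Δ2=5, Δ3=1
row 1: diag=10, rhs=-26; c'=3/10, d'=-13/5
row 2: denom=8−3·3/10=71/10; d'=(38−3·-13/5)/(71/10)=458/71
row 3: denom=4−1·10/71=274/71; d'=(-24−1·458/71)/(274/71)=-1081/137
back: M3=-1081/137
back: M2=458/71−10/71·-1081/137=1036/137
back: M1=-13/5−3/10·1036/137=-667/137
M: M0=0, M1=-667/137, M2=1036/137, M3=-1081/137, M4=0
seg 0: a=-4, c=M0/2=0, d=(M1−M0)/(6·2)=-667/1644, b=Δ0−h0·(2M0+M1)/6=1900/411
seg 1: a=2, c=M1/2=-667/274, d=(M2−M1)/(6·3)=1703/2466, b=Δ1−h1·(2M1+M2)/6=-101/411
seg 2: a=-2, c=M2/2=518/137, d=(M3−M2)/(6·1)=-2117/822, b=Δ2−h2·(2M2+M3)/6=3119/822
seg 3: a=3, c=M3/2=-1081/274, d=(M4−M3)/(6·1)=1081/822, b=Δ3−h3·(2M3+M4)/6=1492/411
t_q=27/4 → seg 3, τ=3/4; S=3+1492/411·τ+-1081/274·τ²+1081/822·τ³=71165/17536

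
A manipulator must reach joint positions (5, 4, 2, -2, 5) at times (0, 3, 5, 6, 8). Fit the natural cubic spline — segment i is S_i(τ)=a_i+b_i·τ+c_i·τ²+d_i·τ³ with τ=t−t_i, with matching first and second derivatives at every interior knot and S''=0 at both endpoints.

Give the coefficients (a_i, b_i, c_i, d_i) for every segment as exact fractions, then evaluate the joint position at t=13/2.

Δ: Δ0=-1/3, Δ1=-1, Δ2=-4, Δ3=7/2
row 1: diag=10, rhs=-4; c'=1/5, d'=-2/5
row 2: denom=6−2·1/5=28/5; d'=(-18−2·-2/5)/(28/5)=-43/14
row 3: denom=6−1·5/28=163/28; d'=(45−1·-43/14)/(163/28)=1346/163
back: M3=1346/163
back: M2=-43/14−5/28·1346/163=-741/163
back: M1=-2/5−1/5·-741/163=83/163
M: M0=0, M1=83/163, M2=-741/163, M3=1346/163, M4=0
seg 0: a=5, c=M0/2=0, d=(M1−M0)/(6·3)=83/2934, b=Δ0−h0·(2M0+M1)/6=-575/978
seg 1: a=4, c=M1/2=83/326, d=(M2−M1)/(6·2)=-206/489, b=Δ1−h1·(2M1+M2)/6=86/489
seg 2: a=2, c=M2/2=-741/326, d=(M3−M2)/(6·1)=2087/978, b=Δ2−h2·(2M2+M3)/6=-1888/489
seg 3: a=-2, c=M3/2=673/163, d=(M4−M3)/(6·2)=-673/978, b=Δ3−h3·(2M3+M4)/6=-1961/978
t_q=13/2 → seg 3, τ=1/2; S=-2+-1961/978·τ+673/163·τ²+-673/978·τ³=-5363/2608

  seg 0: a=5 b=-575/978 c=0 d=83/2934
  seg 1: a=4 b=86/489 c=83/326 d=-206/489
  seg 2: a=2 b=-1888/489 c=-741/326 d=2087/978
  seg 3: a=-2 b=-1961/978 c=673/163 d=-673/978
S(13/2) = -5363/2608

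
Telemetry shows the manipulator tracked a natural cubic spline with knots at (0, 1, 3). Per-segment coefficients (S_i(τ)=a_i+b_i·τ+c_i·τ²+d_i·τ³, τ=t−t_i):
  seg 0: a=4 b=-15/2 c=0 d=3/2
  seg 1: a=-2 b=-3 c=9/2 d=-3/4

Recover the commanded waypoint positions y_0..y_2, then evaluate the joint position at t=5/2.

y_0 = S_0(0) = a_0 = 4
y_1 = S_1(0) = a_1 = -2
y_2 = S_1(2) = 4
t_q=5/2 is in segment 1 (τ=3/2); S_1(τ)=35/32

y_0=4 y_1=-2 y_2=4
S(5/2) = 35/32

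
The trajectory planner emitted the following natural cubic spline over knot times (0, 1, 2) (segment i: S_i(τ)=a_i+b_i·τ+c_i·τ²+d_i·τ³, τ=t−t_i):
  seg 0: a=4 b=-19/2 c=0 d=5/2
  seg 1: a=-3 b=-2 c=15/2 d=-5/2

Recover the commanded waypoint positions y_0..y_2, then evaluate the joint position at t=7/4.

y_0 = S_0(0) = a_0 = 4
y_1 = S_1(0) = a_1 = -3
y_2 = S_1(1) = 0
t_q=7/4 is in segment 1 (τ=3/4); S_1(τ)=-171/128

y_0=4 y_1=-3 y_2=0
S(7/4) = -171/128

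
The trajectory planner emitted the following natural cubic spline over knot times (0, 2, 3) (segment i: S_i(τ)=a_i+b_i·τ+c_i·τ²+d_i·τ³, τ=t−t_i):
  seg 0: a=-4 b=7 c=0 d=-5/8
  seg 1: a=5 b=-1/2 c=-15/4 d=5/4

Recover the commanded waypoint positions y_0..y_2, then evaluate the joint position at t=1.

y_0=-4 y_1=5 y_2=2
S(1) = 19/8

y_0 = S_0(0) = a_0 = -4
y_1 = S_1(0) = a_1 = 5
y_2 = S_1(1) = 2
t_q=1 is in segment 0 (τ=1); S_0(τ)=19/8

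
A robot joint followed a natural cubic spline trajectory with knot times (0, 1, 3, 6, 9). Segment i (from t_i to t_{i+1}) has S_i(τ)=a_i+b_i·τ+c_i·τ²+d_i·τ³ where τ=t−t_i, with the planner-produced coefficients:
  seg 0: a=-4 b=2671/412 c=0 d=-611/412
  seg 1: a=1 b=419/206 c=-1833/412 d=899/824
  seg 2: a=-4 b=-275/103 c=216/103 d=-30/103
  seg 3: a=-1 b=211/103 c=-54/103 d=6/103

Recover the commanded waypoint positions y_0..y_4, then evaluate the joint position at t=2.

y_0=-4 y_1=1 y_2=-4 y_3=-1 y_4=2
S(2) = -267/824

y_0 = S_0(0) = a_0 = -4
y_1 = S_1(0) = a_1 = 1
y_2 = S_2(0) = a_2 = -4
y_3 = S_3(0) = a_3 = -1
y_4 = S_3(3) = 2
t_q=2 is in segment 1 (τ=1); S_1(τ)=-267/824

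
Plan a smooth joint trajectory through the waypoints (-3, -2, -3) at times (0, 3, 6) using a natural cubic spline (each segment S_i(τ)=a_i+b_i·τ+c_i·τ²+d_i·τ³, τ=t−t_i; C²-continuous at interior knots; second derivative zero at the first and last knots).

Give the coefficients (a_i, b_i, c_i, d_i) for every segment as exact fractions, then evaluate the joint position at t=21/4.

Δ: Δ0=1/3, Δ1=-1/3
row 1: diag=12, rhs=-4; c'=1/4, d'=-1/3
back: M1=-1/3
M: M0=0, M1=-1/3, M2=0
seg 0: a=-3, c=M0/2=0, d=(M1−M0)/(6·3)=-1/54, b=Δ0−h0·(2M0+M1)/6=1/2
seg 1: a=-2, c=M1/2=-1/6, d=(M2−M1)/(6·3)=1/54, b=Δ1−h1·(2M1+M2)/6=0
t_q=21/4 → seg 1, τ=9/4; S=-2+0·τ+-1/6·τ²+1/54·τ³=-337/128

  seg 0: a=-3 b=1/2 c=0 d=-1/54
  seg 1: a=-2 b=0 c=-1/6 d=1/54
S(21/4) = -337/128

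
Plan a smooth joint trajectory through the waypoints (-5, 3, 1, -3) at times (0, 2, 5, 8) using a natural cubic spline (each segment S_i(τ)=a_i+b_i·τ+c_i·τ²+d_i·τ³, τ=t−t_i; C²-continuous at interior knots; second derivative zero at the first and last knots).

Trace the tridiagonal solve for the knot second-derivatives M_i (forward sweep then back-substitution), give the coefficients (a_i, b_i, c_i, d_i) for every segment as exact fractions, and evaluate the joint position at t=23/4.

Δ: Δ0=4, Δ1=-2/3, Δ2=-4/3
row 1: diag=10, rhs=-28; c'=3/10, d'=-14/5
row 2: denom=12−3·3/10=111/10; d'=(-4−3·-14/5)/(111/10)=44/111
back: M2=44/111
back: M1=-14/5−3/10·44/111=-108/37
M: M0=0, M1=-108/37, M2=44/111, M3=0
seg 0: a=-5, c=M0/2=0, d=(M1−M0)/(6·2)=-9/37, b=Δ0−h0·(2M0+M1)/6=184/37
seg 1: a=3, c=M1/2=-54/37, d=(M2−M1)/(6·3)=184/999, b=Δ1−h1·(2M1+M2)/6=76/37
seg 2: a=1, c=M2/2=22/111, d=(M3−M2)/(6·3)=-22/999, b=Δ2−h2·(2M2+M3)/6=-64/37
t_q=23/4 → seg 2, τ=3/4; S=1+-64/37·τ+22/111·τ²+-22/999·τ³=-231/1184

  seg 0: a=-5 b=184/37 c=0 d=-9/37
  seg 1: a=3 b=76/37 c=-54/37 d=184/999
  seg 2: a=1 b=-64/37 c=22/111 d=-22/999
S(23/4) = -231/1184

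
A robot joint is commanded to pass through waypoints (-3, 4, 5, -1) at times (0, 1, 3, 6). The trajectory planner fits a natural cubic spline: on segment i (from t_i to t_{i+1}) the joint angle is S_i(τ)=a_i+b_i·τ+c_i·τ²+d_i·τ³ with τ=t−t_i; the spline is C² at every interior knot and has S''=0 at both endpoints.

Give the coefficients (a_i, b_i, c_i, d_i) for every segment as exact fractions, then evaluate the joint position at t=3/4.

Δ: Δ0=7, Δ1=1/2, Δ2=-2
row 1: diag=6, rhs=-39; c'=1/3, d'=-13/2
row 2: denom=10−2·1/3=28/3; d'=(-15−2·-13/2)/(28/3)=-3/14
back: M2=-3/14
back: M1=-13/2−1/3·-3/14=-45/7
M: M0=0, M1=-45/7, M2=-3/14, M3=0
seg 0: a=-3, c=M0/2=0, d=(M1−M0)/(6·1)=-15/14, b=Δ0−h0·(2M0+M1)/6=113/14
seg 1: a=4, c=M1/2=-45/14, d=(M2−M1)/(6·2)=29/56, b=Δ1−h1·(2M1+M2)/6=34/7
seg 2: a=5, c=M2/2=-3/28, d=(M3−M2)/(6·3)=1/84, b=Δ2−h2·(2M2+M3)/6=-25/14
t_q=3/4 → seg 0, τ=3/4; S=-3+113/14·τ+0·τ²+-15/14·τ³=333/128

  seg 0: a=-3 b=113/14 c=0 d=-15/14
  seg 1: a=4 b=34/7 c=-45/14 d=29/56
  seg 2: a=5 b=-25/14 c=-3/28 d=1/84
S(3/4) = 333/128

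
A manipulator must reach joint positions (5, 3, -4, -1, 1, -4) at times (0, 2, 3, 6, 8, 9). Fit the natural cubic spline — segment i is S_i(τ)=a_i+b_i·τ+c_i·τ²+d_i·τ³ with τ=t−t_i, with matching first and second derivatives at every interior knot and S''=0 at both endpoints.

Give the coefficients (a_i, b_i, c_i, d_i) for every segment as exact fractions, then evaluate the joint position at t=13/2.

  seg 0: a=5 b=811/577 c=0 d=-347/577
  seg 1: a=3 b=-3353/577 c=-2082/577 d=1396/577
  seg 2: a=-4 b=-3329/577 c=2106/577 d=-268/577
  seg 3: a=-1 b=2071/577 c=-306/577 d=-441/1154
  seg 4: a=1 b=-1799/577 c=-1629/577 d=543/577
S(13/2) = 5671/9232

Δ: Δ0=-1, Δ1=-7, Δ2=1, Δ3=1, Δ4=-5
row 1: diag=6, rhs=-36; c'=1/6, d'=-6
row 2: denom=8−1·1/6=47/6; d'=(48−1·-6)/(47/6)=324/47
row 3: denom=10−3·18/47=416/47; d'=(0−3·324/47)/(416/47)=-243/104
row 4: denom=6−2·47/208=577/104; d'=(-36−2·-243/104)/(577/104)=-3258/577
back: M4=-3258/577
back: M3=-243/104−47/208·-3258/577=-612/577
back: M2=324/47−18/47·-612/577=4212/577
back: M1=-6−1/6·4212/577=-4164/577
M: M0=0, M1=-4164/577, M2=4212/577, M3=-612/577, M4=-3258/577, M5=0
seg 0: a=5, c=M0/2=0, d=(M1−M0)/(6·2)=-347/577, b=Δ0−h0·(2M0+M1)/6=811/577
seg 1: a=3, c=M1/2=-2082/577, d=(M2−M1)/(6·1)=1396/577, b=Δ1−h1·(2M1+M2)/6=-3353/577
seg 2: a=-4, c=M2/2=2106/577, d=(M3−M2)/(6·3)=-268/577, b=Δ2−h2·(2M2+M3)/6=-3329/577
seg 3: a=-1, c=M3/2=-306/577, d=(M4−M3)/(6·2)=-441/1154, b=Δ3−h3·(2M3+M4)/6=2071/577
seg 4: a=1, c=M4/2=-1629/577, d=(M5−M4)/(6·1)=543/577, b=Δ4−h4·(2M4+M5)/6=-1799/577
t_q=13/2 → seg 3, τ=1/2; S=-1+2071/577·τ+-306/577·τ²+-441/1154·τ³=5671/9232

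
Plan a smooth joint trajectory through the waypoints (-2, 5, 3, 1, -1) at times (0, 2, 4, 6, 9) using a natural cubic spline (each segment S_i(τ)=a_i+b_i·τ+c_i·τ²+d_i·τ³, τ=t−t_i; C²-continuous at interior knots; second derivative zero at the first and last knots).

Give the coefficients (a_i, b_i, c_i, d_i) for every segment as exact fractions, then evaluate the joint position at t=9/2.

Δ: Δ0=7/2, Δ1=-1, Δ2=-1, Δ3=-2/3
row 1: diag=8, rhs=-27; c'=1/4, d'=-27/8
row 2: denom=8−2·1/4=15/2; d'=(0−2·-27/8)/(15/2)=9/10
row 3: denom=10−2·4/15=142/15; d'=(2−2·9/10)/(142/15)=3/142
back: M3=3/142
back: M2=9/10−4/15·3/142=127/142
back: M1=-27/8−1/4·127/142=-511/142
M: M0=0, M1=-511/142, M2=127/142, M3=3/142, M4=0
seg 0: a=-2, c=M0/2=0, d=(M1−M0)/(6·2)=-511/1704, b=Δ0−h0·(2M0+M1)/6=1001/213
seg 1: a=5, c=M1/2=-511/284, d=(M2−M1)/(6·2)=319/852, b=Δ1−h1·(2M1+M2)/6=469/426
seg 2: a=3, c=M2/2=127/284, d=(M3−M2)/(6·2)=-31/426, b=Δ2−h2·(2M2+M3)/6=-683/426
seg 3: a=1, c=M3/2=3/284, d=(M4−M3)/(6·3)=-1/852, b=Δ3−h3·(2M3+M4)/6=-293/426
t_q=9/2 → seg 2, τ=1/2; S=3+-683/426·τ+127/284·τ²+-31/426·τ³=1307/568

  seg 0: a=-2 b=1001/213 c=0 d=-511/1704
  seg 1: a=5 b=469/426 c=-511/284 d=319/852
  seg 2: a=3 b=-683/426 c=127/284 d=-31/426
  seg 3: a=1 b=-293/426 c=3/284 d=-1/852
S(9/2) = 1307/568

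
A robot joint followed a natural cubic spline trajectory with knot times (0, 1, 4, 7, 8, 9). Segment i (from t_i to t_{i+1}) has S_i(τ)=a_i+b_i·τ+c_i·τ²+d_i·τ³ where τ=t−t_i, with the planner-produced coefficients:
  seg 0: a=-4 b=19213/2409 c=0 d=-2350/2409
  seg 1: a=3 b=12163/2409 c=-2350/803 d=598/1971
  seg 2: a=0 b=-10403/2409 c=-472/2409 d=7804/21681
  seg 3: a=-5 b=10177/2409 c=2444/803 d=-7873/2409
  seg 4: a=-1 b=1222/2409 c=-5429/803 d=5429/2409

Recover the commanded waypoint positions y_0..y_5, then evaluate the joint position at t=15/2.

y_0 = S_0(0) = a_0 = -4
y_1 = S_1(0) = a_1 = 3
y_2 = S_2(0) = a_2 = 0
y_3 = S_3(0) = a_3 = -5
y_4 = S_4(0) = a_4 = -1
y_5 = S_4(1) = -5
t_q=15/2 is in segment 3 (τ=1/2); S_3(τ)=-16287/6424

y_0=-4 y_1=3 y_2=0 y_3=-5 y_4=-1 y_5=-5
S(15/2) = -16287/6424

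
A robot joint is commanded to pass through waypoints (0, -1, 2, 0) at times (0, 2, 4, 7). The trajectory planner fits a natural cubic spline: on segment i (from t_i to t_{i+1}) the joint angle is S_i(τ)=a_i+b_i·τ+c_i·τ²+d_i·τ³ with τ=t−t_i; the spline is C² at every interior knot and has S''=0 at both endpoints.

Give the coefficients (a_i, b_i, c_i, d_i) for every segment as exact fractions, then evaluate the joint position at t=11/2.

Δ: Δ0=-1/2, Δ1=3/2, Δ2=-2/3
row 1: diag=8, rhs=12; c'=1/4, d'=3/2
row 2: denom=10−2·1/4=19/2; d'=(-13−2·3/2)/(19/2)=-32/19
back: M2=-32/19
back: M1=3/2−1/4·-32/19=73/38
M: M0=0, M1=73/38, M2=-32/19, M3=0
seg 0: a=0, c=M0/2=0, d=(M1−M0)/(6·2)=73/456, b=Δ0−h0·(2M0+M1)/6=-65/57
seg 1: a=-1, c=M1/2=73/76, d=(M2−M1)/(6·2)=-137/456, b=Δ1−h1·(2M1+M2)/6=89/114
seg 2: a=2, c=M2/2=-16/19, d=(M3−M2)/(6·3)=16/171, b=Δ2−h2·(2M2+M3)/6=58/57
t_q=11/2 → seg 2, τ=3/2; S=2+58/57·τ+-16/19·τ²+16/171·τ³=37/19

  seg 0: a=0 b=-65/57 c=0 d=73/456
  seg 1: a=-1 b=89/114 c=73/76 d=-137/456
  seg 2: a=2 b=58/57 c=-16/19 d=16/171
S(11/2) = 37/19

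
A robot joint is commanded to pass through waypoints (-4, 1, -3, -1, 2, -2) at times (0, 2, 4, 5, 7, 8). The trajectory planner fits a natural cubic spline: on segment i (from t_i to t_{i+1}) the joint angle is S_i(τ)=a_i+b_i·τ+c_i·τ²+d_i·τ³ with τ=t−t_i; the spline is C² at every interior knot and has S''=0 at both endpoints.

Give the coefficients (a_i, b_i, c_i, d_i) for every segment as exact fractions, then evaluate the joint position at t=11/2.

Δ: Δ0=5/2, Δ1=-2, Δ2=2, Δ3=3/2, Δ4=-4
row 1: diag=8, rhs=-27; c'=1/4, d'=-27/8
row 2: denom=6−2·1/4=11/2; d'=(24−2·-27/8)/(11/2)=123/22
row 3: denom=6−1·2/11=64/11; d'=(-3−1·123/22)/(64/11)=-189/128
row 4: denom=6−2·11/32=85/16; d'=(-33−2·-189/128)/(85/16)=-1923/340
back: M4=-1923/340
back: M3=-189/128−11/32·-1923/340=159/340
back: M2=123/22−2/11·159/340=468/85
back: M1=-27/8−1/4·468/85=-3231/680
M: M0=0, M1=-3231/680, M2=468/85, M3=159/340, M4=-1923/340, M5=0
seg 0: a=-4, c=M0/2=0, d=(M1−M0)/(6·2)=-1077/2720, b=Δ0−h0·(2M0+M1)/6=2777/680
seg 1: a=1, c=M1/2=-3231/1360, d=(M2−M1)/(6·2)=465/544, b=Δ1−h1·(2M1+M2)/6=-227/340
seg 2: a=-3, c=M2/2=234/85, d=(M3−M2)/(6·1)=-571/680, b=Δ2−h2·(2M2+M3)/6=59/680
seg 3: a=-1, c=M3/2=159/680, d=(M4−M3)/(6·2)=-347/680, b=Δ3−h3·(2M3+M4)/6=209/68
seg 4: a=2, c=M4/2=-1923/680, d=(M5−M4)/(6·1)=641/680, b=Δ4−h4·(2M4+M5)/6=-719/340
t_q=11/2 → seg 3, τ=1/2; S=-1+209/68·τ+159/680·τ²+-347/680·τ³=2891/5440

  seg 0: a=-4 b=2777/680 c=0 d=-1077/2720
  seg 1: a=1 b=-227/340 c=-3231/1360 d=465/544
  seg 2: a=-3 b=59/680 c=234/85 d=-571/680
  seg 3: a=-1 b=209/68 c=159/680 d=-347/680
  seg 4: a=2 b=-719/340 c=-1923/680 d=641/680
S(11/2) = 2891/5440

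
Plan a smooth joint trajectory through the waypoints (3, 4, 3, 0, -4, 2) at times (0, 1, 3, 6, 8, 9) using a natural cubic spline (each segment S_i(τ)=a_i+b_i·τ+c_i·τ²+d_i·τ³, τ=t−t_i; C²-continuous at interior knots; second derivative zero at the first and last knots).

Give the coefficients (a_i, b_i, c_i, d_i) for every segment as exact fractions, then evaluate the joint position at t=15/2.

  seg 0: a=3 b=3647/2812 c=0 d=-835/2812
  seg 1: a=4 b=571/1406 c=-2505/2812 d=1231/5624
  seg 2: a=3 b=-373/703 c=297/703 d=-11/57
  seg 3: a=0 b=-2254/703 c=-924/703 d=674/703
  seg 4: a=-4 b=2138/703 c=3120/703 d=-1040/703
S(15/2) = -12741/2812

Δ: Δ0=1, Δ1=-1/2, Δ2=-1, Δ3=-2, Δ4=6
row 1: diag=6, rhs=-9; c'=1/3, d'=-3/2
row 2: denom=10−2·1/3=28/3; d'=(-3−2·-3/2)/(28/3)=0
row 3: denom=10−3·9/28=253/28; d'=(-6−3·0)/(253/28)=-168/253
row 4: denom=6−2·56/253=1406/253; d'=(48−2·-168/253)/(1406/253)=6240/703
back: M4=6240/703
back: M3=-168/253−56/253·6240/703=-1848/703
back: M2=0−9/28·-1848/703=594/703
back: M1=-3/2−1/3·594/703=-2505/1406
M: M0=0, M1=-2505/1406, M2=594/703, M3=-1848/703, M4=6240/703, M5=0
seg 0: a=3, c=M0/2=0, d=(M1−M0)/(6·1)=-835/2812, b=Δ0−h0·(2M0+M1)/6=3647/2812
seg 1: a=4, c=M1/2=-2505/2812, d=(M2−M1)/(6·2)=1231/5624, b=Δ1−h1·(2M1+M2)/6=571/1406
seg 2: a=3, c=M2/2=297/703, d=(M3−M2)/(6·3)=-11/57, b=Δ2−h2·(2M2+M3)/6=-373/703
seg 3: a=0, c=M3/2=-924/703, d=(M4−M3)/(6·2)=674/703, b=Δ3−h3·(2M3+M4)/6=-2254/703
seg 4: a=-4, c=M4/2=3120/703, d=(M5−M4)/(6·1)=-1040/703, b=Δ4−h4·(2M4+M5)/6=2138/703
t_q=15/2 → seg 3, τ=3/2; S=0+-2254/703·τ+-924/703·τ²+674/703·τ³=-12741/2812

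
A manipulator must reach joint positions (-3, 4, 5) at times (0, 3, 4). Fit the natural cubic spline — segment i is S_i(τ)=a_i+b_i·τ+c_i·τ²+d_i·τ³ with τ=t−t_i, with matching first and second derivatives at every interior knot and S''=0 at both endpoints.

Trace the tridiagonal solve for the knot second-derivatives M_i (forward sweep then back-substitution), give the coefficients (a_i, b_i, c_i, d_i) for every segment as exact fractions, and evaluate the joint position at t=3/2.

  seg 0: a=-3 b=17/6 c=0 d=-1/18
  seg 1: a=4 b=4/3 c=-1/2 d=1/6
S(3/2) = 17/16

Δ: Δ0=7/3, Δ1=1
row 1: diag=8, rhs=-8; c'=1/8, d'=-1
back: M1=-1
M: M0=0, M1=-1, M2=0
seg 0: a=-3, c=M0/2=0, d=(M1−M0)/(6·3)=-1/18, b=Δ0−h0·(2M0+M1)/6=17/6
seg 1: a=4, c=M1/2=-1/2, d=(M2−M1)/(6·1)=1/6, b=Δ1−h1·(2M1+M2)/6=4/3
t_q=3/2 → seg 0, τ=3/2; S=-3+17/6·τ+0·τ²+-1/18·τ³=17/16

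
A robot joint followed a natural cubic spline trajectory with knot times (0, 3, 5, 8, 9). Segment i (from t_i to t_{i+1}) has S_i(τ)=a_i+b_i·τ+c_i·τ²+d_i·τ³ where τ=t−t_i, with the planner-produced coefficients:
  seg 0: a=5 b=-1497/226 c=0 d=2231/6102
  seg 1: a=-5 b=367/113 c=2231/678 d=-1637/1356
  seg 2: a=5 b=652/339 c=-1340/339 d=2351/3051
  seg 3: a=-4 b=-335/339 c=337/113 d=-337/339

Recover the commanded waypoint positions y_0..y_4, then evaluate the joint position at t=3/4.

y_0=5 y_1=-5 y_2=5 y_3=-4 y_4=-3
S(3/4) = 2695/14464

y_0 = S_0(0) = a_0 = 5
y_1 = S_1(0) = a_1 = -5
y_2 = S_2(0) = a_2 = 5
y_3 = S_3(0) = a_3 = -4
y_4 = S_3(1) = -3
t_q=3/4 is in segment 0 (τ=3/4); S_0(τ)=2695/14464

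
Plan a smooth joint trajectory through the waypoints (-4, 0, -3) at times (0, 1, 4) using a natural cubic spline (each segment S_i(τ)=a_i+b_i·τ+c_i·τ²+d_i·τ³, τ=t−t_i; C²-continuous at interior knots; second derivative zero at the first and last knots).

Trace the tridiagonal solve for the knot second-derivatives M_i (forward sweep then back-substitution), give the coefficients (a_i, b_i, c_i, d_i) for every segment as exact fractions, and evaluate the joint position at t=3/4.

Δ: Δ0=4, Δ1=-1
row 1: diag=8, rhs=-30; c'=3/8, d'=-15/4
back: M1=-15/4
M: M0=0, M1=-15/4, M2=0
seg 0: a=-4, c=M0/2=0, d=(M1−M0)/(6·1)=-5/8, b=Δ0−h0·(2M0+M1)/6=37/8
seg 1: a=0, c=M1/2=-15/8, d=(M2−M1)/(6·3)=5/24, b=Δ1−h1·(2M1+M2)/6=11/4
t_q=3/4 → seg 0, τ=3/4; S=-4+37/8·τ+0·τ²+-5/8·τ³=-407/512

  seg 0: a=-4 b=37/8 c=0 d=-5/8
  seg 1: a=0 b=11/4 c=-15/8 d=5/24
S(3/4) = -407/512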